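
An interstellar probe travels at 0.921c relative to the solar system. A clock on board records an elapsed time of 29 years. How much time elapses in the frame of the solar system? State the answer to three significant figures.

γ = 1/√(1 − β²) = 1/√(1 − 0.848241) = 1/√0.151759 = 1/0.389563 = 2.567.
The onboard clock measures proper time, so the interval in the rest frame of the solar system is dilated: Δt = γ·Δτ = 2.567 × 29 years = 74.4 years.

74.4 years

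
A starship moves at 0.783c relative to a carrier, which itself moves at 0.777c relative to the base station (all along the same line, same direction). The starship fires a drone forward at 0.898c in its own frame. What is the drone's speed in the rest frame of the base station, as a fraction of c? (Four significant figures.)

First combine the drone and starship (S''→S'): u₁ = (0.898 + 0.783)/(1 + 0.898×0.783) = 1.681/1.703134 = 0.987.
Then combine with the carrier (S'→S): u = (0.987 + 0.777)/(1 + 0.987×0.777) = 1.764/1.766899 = 0.99836.

0.9984c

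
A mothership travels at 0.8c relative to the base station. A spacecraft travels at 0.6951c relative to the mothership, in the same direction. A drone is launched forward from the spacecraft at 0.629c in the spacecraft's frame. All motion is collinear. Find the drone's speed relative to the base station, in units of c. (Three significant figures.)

Compose velocities in two stages. Stage 1 (into S'): u₁ = (0.629+0.6951)/(1+0.629×0.6951) = 0.92129.
Stage 2 (into S): u = (0.92129+0.8)/(1+0.92129×0.8) = 0.99094, so the speed is 0.991c.

0.991c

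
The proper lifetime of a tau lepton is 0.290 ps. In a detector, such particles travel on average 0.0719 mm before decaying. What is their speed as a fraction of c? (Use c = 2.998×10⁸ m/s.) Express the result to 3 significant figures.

d = βγcτ ⇒ βγ = d/(cτ) = 7.190×10^-5 m / (8.6942×10^-5 m) = 0.82699.
β = (βγ)/√(1+(βγ)²) = 0.82699/√1.683912 = 0.637.

0.637c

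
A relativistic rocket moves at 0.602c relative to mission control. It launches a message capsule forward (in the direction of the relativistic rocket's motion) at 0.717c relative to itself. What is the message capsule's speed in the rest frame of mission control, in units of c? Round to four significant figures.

0.9213c

In units of c, u = (u' + v)/(1 + u'v) with u' = 0.717 and v = 0.602.
Numerator: 0.717 + 0.602 = 1.319. Denominator: 1 + (0.717)(0.602) = 1.431634.
u = 1.319/1.431634 = 0.92132, so the speed is 0.9213c.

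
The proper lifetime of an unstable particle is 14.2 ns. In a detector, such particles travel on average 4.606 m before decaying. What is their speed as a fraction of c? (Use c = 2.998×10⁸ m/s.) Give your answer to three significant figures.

Lab distance = (lab lifetime)·v = γτ·βc, so βγ = d/(cτ) = 4.606/(2.998×10⁸ × 1.420×10^-8) = 1.0819.
With βγ = 1.0819: γ² = 1 + (βγ)² = 2.17051, and β = (βγ)/γ = 1.0819/1.47327 = 0.734.

0.734c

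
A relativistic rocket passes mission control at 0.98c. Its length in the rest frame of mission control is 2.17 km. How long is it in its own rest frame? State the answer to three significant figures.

γ = 1/√(1 − β²) = 1/√(1 − 0.9604) = 1/√0.0396 = 1/0.198997 = 5.0252.
Proper length: L₀ = γ·L = 5.0252 × 2.17 = 10.9 km.

10.9 km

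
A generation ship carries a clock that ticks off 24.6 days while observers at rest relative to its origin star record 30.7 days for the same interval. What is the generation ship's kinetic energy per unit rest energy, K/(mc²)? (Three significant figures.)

γ = Δt/Δτ = 30.7/24.6 = 1.24797.
Since K = (γ−1)mc², K/(mc²) = 1.24797 − 1 = 0.248.

0.248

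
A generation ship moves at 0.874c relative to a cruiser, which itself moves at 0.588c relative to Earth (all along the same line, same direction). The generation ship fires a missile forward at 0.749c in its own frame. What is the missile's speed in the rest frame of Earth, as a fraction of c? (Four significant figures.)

0.9950c

First combine the missile and generation ship (S''→S'): u₁ = (0.749 + 0.874)/(1 + 0.749×0.874) = 1.623/1.654626 = 0.98089.
Then combine with the cruiser (S'→S): u = (0.98089 + 0.588)/(1 + 0.98089×0.588) = 1.56889/1.57676332 = 0.99501.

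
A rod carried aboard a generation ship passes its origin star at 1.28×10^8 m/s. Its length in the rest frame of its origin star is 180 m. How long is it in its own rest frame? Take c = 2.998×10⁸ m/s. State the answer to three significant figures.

β = v/c = (1.28×10^8 m/s)/(2.998×10⁸ m/s) = 0.426951.
With β = 0.426951, γ = 1/√(1 − 0.426951²) = 1/√0.8177128 = 1.1059.
Proper length: L₀ = γ·L = 1.1059 × 180 = 199 m.

199 m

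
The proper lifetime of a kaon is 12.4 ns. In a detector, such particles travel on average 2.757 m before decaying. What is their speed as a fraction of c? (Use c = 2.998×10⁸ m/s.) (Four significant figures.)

Lab distance = (lab lifetime)·v = γτ·βc, so βγ = d/(cτ) = 2.757/(2.998×10⁸ × 1.240×10^-8) = 0.74162.
With βγ = 0.74162: γ² = 1 + (βγ)² = 1.55, and β = (βγ)/γ = 0.74162/1.24499 = 0.5957.

0.5957c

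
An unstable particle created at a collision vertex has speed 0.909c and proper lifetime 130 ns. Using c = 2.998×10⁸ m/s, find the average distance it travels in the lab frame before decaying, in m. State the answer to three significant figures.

85.0 m

With β = 0.909, γ = 1/√(1 − 0.909²) = 1/√0.173719 = 2.3993.
Lab-frame lifetime: Δt = γτ = 2.3993 × 130 ns = 311.91 ns.
Distance: d = vΔt = 0.909 × 2.998×10⁸ m/s × 3.1191×10^-7 s = 85.0 m.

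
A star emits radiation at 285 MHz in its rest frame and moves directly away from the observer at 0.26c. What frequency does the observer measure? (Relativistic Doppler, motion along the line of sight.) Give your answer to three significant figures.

218 MHz

Relativistic Doppler (source moving away): f_obs = f_src · √((1−β)/(1+β)).
With β = 0.26: factor = √(0.74/1.26) = 0.76636.
f_obs = 285 × 0.76636 = 218 MHz.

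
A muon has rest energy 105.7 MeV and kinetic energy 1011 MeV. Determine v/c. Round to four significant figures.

0.9955

K = (γ−1)mc², so γ = 1 + 1011/105.7 = 10.565.
Then v/c = √(1 − γ⁻²) = √(1 − 0.00895903) = √0.99104097 = 0.9955.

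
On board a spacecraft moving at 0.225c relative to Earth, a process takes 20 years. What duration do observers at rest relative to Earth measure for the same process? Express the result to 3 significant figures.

β² = 0.050625, so γ = 1/√0.949375 = 1.0263.
The onboard clock measures proper time, so the interval in the rest frame of Earth is dilated: Δt = γ·Δτ = 1.0263 × 20 years = 20.5 years.

20.5 years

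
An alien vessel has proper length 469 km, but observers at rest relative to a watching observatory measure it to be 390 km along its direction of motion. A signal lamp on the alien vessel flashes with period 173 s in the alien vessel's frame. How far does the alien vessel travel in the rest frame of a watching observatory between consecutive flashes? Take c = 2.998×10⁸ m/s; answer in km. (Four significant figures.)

From L = L₀/γ: γ = 469/390 = 1.20256.
β = √(1 − 1/γ²) = 0.55544. Lab-frame period = γτ = 1.20256×173 s = 208.04 s. Distance = βc × γτ = 0.55544 × 2.998×10⁸ m/s × 208.04 s = 3.4643×10^10 m = 3.464×10^7 km.

3.464×10^7 km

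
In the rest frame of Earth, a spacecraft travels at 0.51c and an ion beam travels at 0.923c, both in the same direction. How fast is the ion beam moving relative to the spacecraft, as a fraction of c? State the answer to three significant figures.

0.780c

Transform to the spacecraft's frame: u' = (u − v)/(1 − uv/c²).
u' = (0.923 − 0.51)/(1 − 0.923×0.51) = 0.413/0.52927 = 0.78032.
Speed in the spacecraft's frame: 0.780c (in the same direction).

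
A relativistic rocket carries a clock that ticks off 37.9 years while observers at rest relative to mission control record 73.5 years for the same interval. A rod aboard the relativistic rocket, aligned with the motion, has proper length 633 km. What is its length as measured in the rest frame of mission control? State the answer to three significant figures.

The time-dilation ratio gives γ = 73.5/37.9 = 1.93931.
The rod contracts by the same γ: 633 km / 1.93931 = 326 km.

326 km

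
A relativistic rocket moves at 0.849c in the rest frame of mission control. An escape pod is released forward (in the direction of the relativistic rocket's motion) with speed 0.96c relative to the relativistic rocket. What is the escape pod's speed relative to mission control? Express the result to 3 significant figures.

0.997c

In units of c, u = (u' + v)/(1 + u'v) with u' = 0.96 and v = 0.849.
Numerator: 0.96 + 0.849 = 1.809. Denominator: 1 + (0.96)(0.849) = 1.81504.
u = 1.809/1.81504 = 0.99667, so the speed is 0.997c.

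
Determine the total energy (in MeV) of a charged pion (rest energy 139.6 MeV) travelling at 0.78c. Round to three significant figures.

223 MeV

With β = 0.78, γ = 1/√(1 − 0.78²) = 1/√0.3916 = 1.598.
Total energy: E = γmc² = 1.598 × 139.6 MeV = 223 MeV.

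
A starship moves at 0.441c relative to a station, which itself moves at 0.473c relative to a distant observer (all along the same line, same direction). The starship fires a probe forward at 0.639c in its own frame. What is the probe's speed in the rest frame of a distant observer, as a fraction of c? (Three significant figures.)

Apply u = (u'+v)/(1+u'v) twice. Probe in the station frame: (0.639+0.441)/(1+0.639·0.441) = 1.08/1.281799 = 0.84257c.
That velocity, transformed to the rest frame of a distant observer: (0.84257+0.473)/(1+0.84257·0.473) = 1.31557/1.39853561 = 0.94068c.

0.941c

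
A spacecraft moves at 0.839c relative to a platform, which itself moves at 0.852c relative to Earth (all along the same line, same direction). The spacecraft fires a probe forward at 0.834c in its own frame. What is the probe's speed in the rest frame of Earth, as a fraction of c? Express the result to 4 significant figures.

0.9987c

Compose velocities in two stages. Stage 1 (into S'): u₁ = (0.834+0.839)/(1+0.834×0.839) = 0.98428.
Stage 2 (into S): u = (0.98428+0.852)/(1+0.98428×0.852) = 0.99873, so the speed is 0.9987c.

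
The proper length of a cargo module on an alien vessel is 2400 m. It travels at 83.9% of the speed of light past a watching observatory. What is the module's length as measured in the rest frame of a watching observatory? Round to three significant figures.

γ = 1/√(1 − β²) = 1/√(1 − 0.703921) = 1/√0.296079 = 1/0.544131 = 1.8378.
Length contraction: L = L₀/γ = 2400/1.8378 = 1310 m.

1310 m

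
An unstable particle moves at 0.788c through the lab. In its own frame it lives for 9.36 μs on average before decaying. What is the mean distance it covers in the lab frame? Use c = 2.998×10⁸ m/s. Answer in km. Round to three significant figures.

3.59 km

β² = 0.620944, so γ = 1/√0.379056 = 1.6242.
Lab-frame lifetime: Δt = γτ = 1.6242 × 9.36 μs = 15.203 μs.
Distance: d = vΔt = 0.788 × 2.998×10⁸ m/s × 1.5203×10^-5 s = 3590 m = 3.59 km.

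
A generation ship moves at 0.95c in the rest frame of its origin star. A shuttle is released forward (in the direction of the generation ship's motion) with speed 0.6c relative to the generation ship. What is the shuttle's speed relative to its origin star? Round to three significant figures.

Relativistic velocity addition: u = (u' + v)/(1 + u'v/c²), with u' = 0.6c and v = 0.95c.
Numerator: 0.6 + 0.95 = 1.55. Denominator: 1 + (0.6)(0.95) = 1.57.
u = 1.55/1.57 = 0.98726, so the speed is 0.987c.

0.987c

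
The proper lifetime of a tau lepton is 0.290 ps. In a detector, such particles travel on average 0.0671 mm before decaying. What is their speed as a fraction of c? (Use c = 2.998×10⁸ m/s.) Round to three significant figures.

Let x = d/(cτ) = 6.710×10^-5 m / (2.998×10⁸ m/s × 2.900×10^-13 s) = 0.77178. Since d = βγcτ, x = βγ = β/√(1−β²).
Solving: β² = x²/(1+x²) = 0.595644/1.595644 = 0.373294, so β = 0.611.

0.611c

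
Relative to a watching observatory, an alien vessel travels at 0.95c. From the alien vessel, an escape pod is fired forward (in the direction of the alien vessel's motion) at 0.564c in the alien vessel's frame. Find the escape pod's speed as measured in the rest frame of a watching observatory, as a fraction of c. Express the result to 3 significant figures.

0.986c

In units of c, u = (u' + v)/(1 + u'v) with u' = 0.564 and v = 0.95.
Numerator: 0.564 + 0.95 = 1.514. Denominator: 1 + (0.564)(0.95) = 1.5358.
u = 1.514/1.5358 = 0.98581, so the speed is 0.986c.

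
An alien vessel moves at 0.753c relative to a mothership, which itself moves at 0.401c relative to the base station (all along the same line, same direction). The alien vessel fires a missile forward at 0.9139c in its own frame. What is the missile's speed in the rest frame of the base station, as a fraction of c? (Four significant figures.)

First combine the missile and alien vessel (S''→S'): u₁ = (0.9139 + 0.753)/(1 + 0.9139×0.753) = 1.6669/1.6881667 = 0.9874.
Then combine with the mothership (S'→S): u = (0.9874 + 0.401)/(1 + 0.9874×0.401) = 1.3884/1.3959474 = 0.99459.

0.9946c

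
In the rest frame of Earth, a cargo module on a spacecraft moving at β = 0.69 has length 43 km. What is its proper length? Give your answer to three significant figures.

59.4 km

γ = 1/√(1 − β²) = 1/√(1 − 0.4761) = 1/√0.5239 = 1/0.723809 = 1.3816.
Proper length: L₀ = γ·L = 1.3816 × 43 = 59.4 km.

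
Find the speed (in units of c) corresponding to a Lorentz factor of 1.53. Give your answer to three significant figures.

0.757c

β = √(1 − 1/γ²) = √(1 − 1/2.3409) = √0.572814 = 0.757.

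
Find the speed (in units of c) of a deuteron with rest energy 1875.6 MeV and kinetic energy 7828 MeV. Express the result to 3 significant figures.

K = (γ−1)mc², so γ = 1 + 7828/1875.6 = 5.1736.
Then v/c = √(1 − γ⁻²) = √(1 − 0.0373606) = √0.9626394 = 0.981.

0.981c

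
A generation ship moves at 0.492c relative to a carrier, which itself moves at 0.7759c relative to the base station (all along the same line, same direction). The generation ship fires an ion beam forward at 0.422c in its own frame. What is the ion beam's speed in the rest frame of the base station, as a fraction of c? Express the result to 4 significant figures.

Apply u = (u'+v)/(1+u'v) twice. Ion beam in the carrier frame: (0.422+0.492)/(1+0.422·0.492) = 0.914/1.207624 = 0.75686c.
That velocity, transformed to the rest frame of the base station: (0.75686+0.7759)/(1+0.75686·0.7759) = 1.53276/1.587247674 = 0.96567c.

0.9657c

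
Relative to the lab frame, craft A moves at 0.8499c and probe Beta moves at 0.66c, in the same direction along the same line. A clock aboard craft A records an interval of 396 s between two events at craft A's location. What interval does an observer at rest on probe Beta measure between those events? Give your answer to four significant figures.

439.2 s

The velocity of craft A relative to probe Beta is (0.8499 − 0.66)c / (1 − 0.8499×0.66) = 0.43251c; relative speed 0.43251c.
γ for this relative speed: γ = 1/√(1 − 0.187065) = 1.1091.
The clock on craft A records proper time, so probe Beta measures Δt = γΔτ = 1.1091 × 396 = 439.2 s.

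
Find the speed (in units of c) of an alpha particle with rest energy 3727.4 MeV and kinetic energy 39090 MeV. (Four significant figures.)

0.9962c

K = (γ−1)mc², so γ = 1 + 39090/3727.4 = 11.487.
Then v/c = √(1 − γ⁻²) = √(1 − 0.00757856) = √0.99242144 = 0.9962.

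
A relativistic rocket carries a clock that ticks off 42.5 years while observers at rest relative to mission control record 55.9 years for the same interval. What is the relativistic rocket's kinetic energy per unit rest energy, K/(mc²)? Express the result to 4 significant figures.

0.3153

γ = Δt/Δτ = 55.9/42.5 = 1.31529.
K/(mc²) = γ − 1 = 1.31529 − 1 = 0.3153.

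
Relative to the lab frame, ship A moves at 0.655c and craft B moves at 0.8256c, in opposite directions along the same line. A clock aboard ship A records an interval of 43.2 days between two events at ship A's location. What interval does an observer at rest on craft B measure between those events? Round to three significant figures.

156 days

Speed of ship A in craft B's frame: u = (v_A + v_B)/(1 + v_A v_B/c²) = (0.655 + 0.8256)/(1 + 0.655×0.8256) = 1.4806/1.540768 = 0.96095; |u| = 0.96095c.
γ for this relative speed: γ = 1/√(1 − 0.923425) = 3.6137.
Ship A's interval is proper; time dilation gives Δt_B = γΔτ = 3.6137 × 43.2 days = 156 days.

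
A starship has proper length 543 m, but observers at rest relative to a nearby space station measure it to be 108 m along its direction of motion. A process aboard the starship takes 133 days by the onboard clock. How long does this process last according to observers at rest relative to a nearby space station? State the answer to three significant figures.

γ = L₀/L = 543/108 = 5.02778.
Δt = γΔτ = 5.02778 × 133 = 669 days.

669 days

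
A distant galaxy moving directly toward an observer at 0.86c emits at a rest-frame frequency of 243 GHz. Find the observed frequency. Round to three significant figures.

Relativistic Doppler (source moving toward): f_obs = f_src · √((1+β)/(1−β)).
With β = 0.86: factor = √(1.86/0.14) = 3.645.
f_obs = 243 × 3.645 = 886 GHz.

886 GHz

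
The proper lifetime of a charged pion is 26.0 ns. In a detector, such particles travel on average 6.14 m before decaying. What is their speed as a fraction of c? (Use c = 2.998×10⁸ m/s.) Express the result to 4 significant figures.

0.6188c

Let x = d/(cτ) = 6.140 m / (2.998×10⁸ m/s × 2.600×10^-8 s) = 0.7877. Since d = βγcτ, x = βγ = β/√(1−β²).
Solving: β² = x²/(1+x²) = 0.620471/1.620471 = 0.382895, so β = 0.6188.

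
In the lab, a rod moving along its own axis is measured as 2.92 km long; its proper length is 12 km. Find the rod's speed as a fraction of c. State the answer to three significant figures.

Length contraction gives γ = L₀/L = 12/2.92 = 4.1096.
β = √(1 − 1/γ²) = √0.940789 = 0.970.

0.970c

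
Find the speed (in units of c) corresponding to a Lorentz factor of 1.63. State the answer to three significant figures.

β = √(1 − 1/γ²) = √(1 − 1/2.6569) = √0.623622 = 0.790.

0.790c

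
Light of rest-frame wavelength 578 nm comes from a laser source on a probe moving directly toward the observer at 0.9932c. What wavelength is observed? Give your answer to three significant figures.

Relativistic Doppler for wavelength: λ_obs = λ_src · √((1−β)/(1+β)).
With β = 0.9932: factor = √(0.0068/1.9932) = 0.058409.
λ_obs = 578 × 0.058409 = 33.8 nm.

33.8 nm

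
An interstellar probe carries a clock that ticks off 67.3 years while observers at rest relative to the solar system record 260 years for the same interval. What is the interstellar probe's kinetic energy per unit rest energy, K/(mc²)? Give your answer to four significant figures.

2.863

The time-dilation ratio gives γ = 260/67.3 = 3.8633.
Since K = (γ−1)mc², K/(mc²) = 3.8633 − 1 = 2.863.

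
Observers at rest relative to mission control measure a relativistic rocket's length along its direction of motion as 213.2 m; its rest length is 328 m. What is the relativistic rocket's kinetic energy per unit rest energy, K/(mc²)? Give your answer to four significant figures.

0.5385

Length contraction gives γ = L₀/L = 328/213.2 = 1.53846.
K/(mc²) = γ − 1 = 1.53846 − 1 = 0.5385.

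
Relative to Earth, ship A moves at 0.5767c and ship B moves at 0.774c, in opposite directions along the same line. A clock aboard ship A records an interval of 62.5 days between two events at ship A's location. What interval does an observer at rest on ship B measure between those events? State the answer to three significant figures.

175 days

Transform ship A's velocity into ship B's frame: (0.5767 + 0.774)/(1 + 0.5767·0.774) = 1.3507/1.4463658, so the relative speed is 0.93386c.
γ for this relative speed: γ = 1/√(1 − 0.872094) = 2.7961.
Ship A's interval is proper; time dilation gives Δt_B = γΔτ = 2.7961 × 62.5 days = 175 days.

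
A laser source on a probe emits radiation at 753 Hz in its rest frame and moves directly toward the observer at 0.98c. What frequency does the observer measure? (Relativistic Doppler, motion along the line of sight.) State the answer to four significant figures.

7492 Hz

Relativistic Doppler (source moving toward): f_obs = f_src · √((1+β)/(1−β)).
With β = 0.98: factor = √(1.98/0.02) = 9.9499.
f_obs = 753 × 9.9499 = 7492 Hz.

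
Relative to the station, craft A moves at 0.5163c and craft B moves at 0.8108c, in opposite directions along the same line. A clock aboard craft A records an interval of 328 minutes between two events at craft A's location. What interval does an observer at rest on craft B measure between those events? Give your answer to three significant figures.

928 minutes

The velocity of craft A relative to craft B is (0.5163 + 0.8108)c / (1 + 0.5163×0.8108) = 0.93549c; relative speed 0.93549c.
γ for this relative speed: γ = 1/√(1 − 0.875142) = 2.83.
Craft A's interval is proper; time dilation gives Δt_B = γΔτ = 2.83 × 328 minutes = 928 minutes.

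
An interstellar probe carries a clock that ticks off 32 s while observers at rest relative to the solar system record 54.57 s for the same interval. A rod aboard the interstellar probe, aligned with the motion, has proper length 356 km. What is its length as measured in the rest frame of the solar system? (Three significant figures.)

209 km

From Δt = γΔτ: γ = 54.57/32 = 1.70531.
The rod contracts by the same γ: 356 km / 1.70531 = 209 km.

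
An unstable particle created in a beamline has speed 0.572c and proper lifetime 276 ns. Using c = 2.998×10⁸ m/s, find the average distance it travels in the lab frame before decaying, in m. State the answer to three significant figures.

57.7 m

Lorentz factor: γ = (1 − 0.327184)^(−1/2) = 1.2191.
Lab-frame lifetime: Δt = γτ = 1.2191 × 276 ns = 336.47 ns.
Distance: d = vΔt = 0.572 × 2.998×10⁸ m/s × 3.3647×10^-7 s = 57.7 m.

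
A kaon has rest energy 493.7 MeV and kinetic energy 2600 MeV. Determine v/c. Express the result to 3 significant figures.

0.987

γ = 1 + K/(mc²) = 1 + 2600/493.7 = 6.2664.
β = √(1 − 1/γ²) = √(1 − 0.0254662) = √0.9745338 = 0.987.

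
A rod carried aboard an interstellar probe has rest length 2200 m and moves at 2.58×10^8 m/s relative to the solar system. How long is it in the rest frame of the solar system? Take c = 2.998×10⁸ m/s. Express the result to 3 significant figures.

1120 m

β = v/c = (2.58×10^8 m/s)/(2.998×10⁸ m/s) = 0.860574.
With β = 0.860574, γ = 1/√(1 − 0.860574²) = 1/√0.2594124 = 1.9634.
Length contraction: L = L₀/γ = 2200/1.9634 = 1120 m.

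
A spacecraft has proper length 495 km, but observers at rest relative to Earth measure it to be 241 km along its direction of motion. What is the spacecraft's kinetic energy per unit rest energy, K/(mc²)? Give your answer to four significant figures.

1.054

γ = L₀/L = 495/241 = 2.05394.
K/(mc²) = γ − 1 = 2.05394 − 1 = 1.054.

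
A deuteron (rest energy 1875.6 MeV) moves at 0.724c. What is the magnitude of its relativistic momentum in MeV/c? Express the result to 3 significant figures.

β² = 0.524176, so γ = 1/√0.475824 = 1.4497.
Momentum: p = γβ·mc = 1.4497 × 0.724 × 1875.6 MeV/c = 1970 MeV/c.

1970 MeV/c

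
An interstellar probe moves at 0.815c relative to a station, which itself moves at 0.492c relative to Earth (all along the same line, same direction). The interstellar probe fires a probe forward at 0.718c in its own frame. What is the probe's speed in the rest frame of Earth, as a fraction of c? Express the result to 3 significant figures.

Apply u = (u'+v)/(1+u'v) twice. Probe in the station frame: (0.718+0.815)/(1+0.718·0.815) = 1.533/1.58517 = 0.96709c.
That velocity, transformed to the rest frame of Earth: (0.96709+0.492)/(1+0.96709·0.492) = 1.45909/1.47580828 = 0.98867c.

0.989c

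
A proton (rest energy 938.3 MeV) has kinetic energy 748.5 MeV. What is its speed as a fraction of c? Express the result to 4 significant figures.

0.8310c

K = (γ−1)mc², so γ = 1 + 748.5/938.3 = 1.7977.
Then v/c = √(1 − γ⁻²) = √(1 − 0.309432) = √0.690568 = 0.8310.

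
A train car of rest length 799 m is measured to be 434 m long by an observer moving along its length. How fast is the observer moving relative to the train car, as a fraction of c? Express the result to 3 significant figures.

Length contraction gives γ = L₀/L = 799/434 = 1.841.
β = √(1 − 1/γ²) = √0.704952 = 0.840.

0.840c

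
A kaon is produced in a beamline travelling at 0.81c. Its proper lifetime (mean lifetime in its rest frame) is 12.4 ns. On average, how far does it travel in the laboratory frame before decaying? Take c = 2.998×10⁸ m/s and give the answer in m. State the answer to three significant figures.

With β = 0.81, γ = 1/√(1 − 0.81²) = 1/√0.3439 = 1.7052.
Lab-frame lifetime: Δt = γτ = 1.7052 × 12.4 ns = 21.144 ns.
Distance: d = vΔt = 0.81 × 2.998×10⁸ m/s × 2.1144×10^-8 s = 5.13 m.

5.13 m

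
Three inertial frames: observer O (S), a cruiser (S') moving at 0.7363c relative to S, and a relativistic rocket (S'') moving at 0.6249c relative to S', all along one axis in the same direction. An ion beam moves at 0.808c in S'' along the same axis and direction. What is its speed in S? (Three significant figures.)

0.993c

First combine the ion beam and relativistic rocket (S''→S'): u₁ = (0.808 + 0.6249)/(1 + 0.808×0.6249) = 1.4329/1.5049192 = 0.95214.
Then combine with the cruiser (S'→S): u = (0.95214 + 0.7363)/(1 + 0.95214×0.7363) = 1.68844/1.701060682 = 0.99258.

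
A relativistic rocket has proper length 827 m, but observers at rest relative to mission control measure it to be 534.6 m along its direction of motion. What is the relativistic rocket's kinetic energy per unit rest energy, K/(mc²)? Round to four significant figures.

0.5470

γ = L₀/L = 827/534.6 = 1.54695.
K/(mc²) = γ − 1 = 1.54695 − 1 = 0.5470.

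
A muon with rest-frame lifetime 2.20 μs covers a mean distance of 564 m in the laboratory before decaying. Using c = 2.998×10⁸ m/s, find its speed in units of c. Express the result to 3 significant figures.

0.650c

Lab distance = (lab lifetime)·v = γτ·βc, so βγ = d/(cτ) = 564.0/(2.998×10⁸ × 2.200×10^-6) = 0.85512.
With βγ = 0.85512: γ² = 1 + (βγ)² = 1.73123, and β = (βγ)/γ = 0.85512/1.31576 = 0.650.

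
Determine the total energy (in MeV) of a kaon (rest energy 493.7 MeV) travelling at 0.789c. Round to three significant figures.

Lorentz factor: γ = (1 − 0.622521)^(−1/2) = 1.6276.
Total energy: E = γmc² = 1.6276 × 493.7 MeV = 804 MeV.

804 MeV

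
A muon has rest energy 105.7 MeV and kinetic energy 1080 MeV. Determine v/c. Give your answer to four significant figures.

K = (γ−1)mc², so γ = 1 + 1080/105.7 = 11.218.
Then v/c = √(1 − γ⁻²) = √(1 − 0.00794638) = √0.99205362 = 0.9960.

0.9960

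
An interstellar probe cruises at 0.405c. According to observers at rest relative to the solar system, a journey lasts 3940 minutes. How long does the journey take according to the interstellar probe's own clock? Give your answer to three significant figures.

γ = 1/√(1 − β²) = 1/√(1 − 0.164025) = 1/√0.835975 = 1/0.914317 = 1.0937.
The moving clock records proper time: Δτ = Δt/γ = 3940/1.0937 = 3600 minutes.

3600 minutes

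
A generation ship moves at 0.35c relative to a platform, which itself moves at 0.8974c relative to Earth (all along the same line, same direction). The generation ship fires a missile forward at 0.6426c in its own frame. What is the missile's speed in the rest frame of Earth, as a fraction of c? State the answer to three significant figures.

0.989c

First combine the missile and generation ship (S''→S'): u₁ = (0.6426 + 0.35)/(1 + 0.6426×0.35) = 0.9926/1.22491 = 0.81035.
Then combine with the platform (S'→S): u = (0.81035 + 0.8974)/(1 + 0.81035×0.8974) = 1.70775/1.72720809 = 0.98873.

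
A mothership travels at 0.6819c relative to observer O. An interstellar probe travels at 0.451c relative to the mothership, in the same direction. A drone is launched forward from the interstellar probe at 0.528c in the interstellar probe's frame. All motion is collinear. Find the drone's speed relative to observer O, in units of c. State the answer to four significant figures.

Compose velocities in two stages. Stage 1 (into S'): u₁ = (0.528+0.451)/(1+0.528×0.451) = 0.79071.
Stage 2 (into S): u = (0.79071+0.6819)/(1+0.79071×0.6819) = 0.95675, so the speed is 0.9567c.

0.9567c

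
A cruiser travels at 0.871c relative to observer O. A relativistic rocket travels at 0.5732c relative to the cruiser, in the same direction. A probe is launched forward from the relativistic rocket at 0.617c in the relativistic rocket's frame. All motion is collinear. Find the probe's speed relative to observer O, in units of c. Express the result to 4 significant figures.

Apply u = (u'+v)/(1+u'v) twice. Probe in the cruiser frame: (0.617+0.5732)/(1+0.617·0.5732) = 1.1902/1.3536644 = 0.87924c.
That velocity, transformed to the rest frame of observer O: (0.87924+0.871)/(1+0.87924·0.871) = 1.75024/1.76581804 = 0.99118c.

0.9912c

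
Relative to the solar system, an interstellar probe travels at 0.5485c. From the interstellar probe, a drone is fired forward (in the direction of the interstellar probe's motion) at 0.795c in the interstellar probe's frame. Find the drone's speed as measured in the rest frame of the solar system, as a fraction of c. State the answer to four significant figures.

Relativistic velocity addition: u = (u' + v)/(1 + u'v/c²), with u' = 0.795c and v = 0.5485c.
Numerator: 0.795 + 0.5485 = 1.3435. Denominator: 1 + (0.795)(0.5485) = 1.4360575.
u = 1.3435/1.4360575 = 0.93555, so the speed is 0.9355c.

0.9355c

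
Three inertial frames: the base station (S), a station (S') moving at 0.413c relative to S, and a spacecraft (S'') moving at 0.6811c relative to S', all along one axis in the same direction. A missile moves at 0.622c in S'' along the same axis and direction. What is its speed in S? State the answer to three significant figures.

Compose velocities in two stages. Stage 1 (into S'): u₁ = (0.622+0.6811)/(1+0.622×0.6811) = 0.91533.
Stage 2 (into S): u = (0.91533+0.413)/(1+0.91533×0.413) = 0.96393, so the speed is 0.964c.

0.964c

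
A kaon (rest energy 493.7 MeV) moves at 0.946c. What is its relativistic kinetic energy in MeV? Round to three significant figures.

γ = 1/√(1 − β²) = 1/√(1 − 0.894916) = 1/√0.105084 = 1/0.324167 = 3.0848.
Kinetic energy: K = (γ − 1)mc² = (3.0848 − 1) × 493.7 MeV = 2.0848 × 493.7 = 1030 MeV.

1030 MeV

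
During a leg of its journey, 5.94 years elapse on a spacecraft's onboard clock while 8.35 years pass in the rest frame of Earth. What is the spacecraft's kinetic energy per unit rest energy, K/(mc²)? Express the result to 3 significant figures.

γ = Δt/Δτ = 8.35/5.94 = 1.40572.
Since K = (γ−1)mc², K/(mc²) = 1.40572 − 1 = 0.406.

0.406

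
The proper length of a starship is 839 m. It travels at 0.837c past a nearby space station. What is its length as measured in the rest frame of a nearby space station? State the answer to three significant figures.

459 m

Lorentz factor: γ = (1 − 0.700569)^(−1/2) = 1.8275.
Along the direction of motion the measured length is L₀/γ = 839/1.8275 = 459 m.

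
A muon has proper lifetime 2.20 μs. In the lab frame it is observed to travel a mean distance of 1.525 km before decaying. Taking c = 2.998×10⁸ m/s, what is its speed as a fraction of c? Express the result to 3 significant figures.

0.918c

Lab distance = (lab lifetime)·v = γτ·βc, so βγ = d/(cτ) = 1525/(2.998×10⁸ × 2.200×10^-6) = 2.3121.
With βγ = 2.3121: γ² = 1 + (βγ)² = 6.34581, and β = (βγ)/γ = 2.3121/2.51909 = 0.918.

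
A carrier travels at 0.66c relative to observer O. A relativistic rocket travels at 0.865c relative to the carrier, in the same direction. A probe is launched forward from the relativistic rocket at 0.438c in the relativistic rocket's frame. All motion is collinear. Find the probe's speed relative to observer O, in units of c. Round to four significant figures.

First combine the probe and relativistic rocket (S''→S'): u₁ = (0.438 + 0.865)/(1 + 0.438×0.865) = 1.303/1.37887 = 0.94498.
Then combine with the carrier (S'→S): u = (0.94498 + 0.66)/(1 + 0.94498×0.66) = 1.60498/1.6236868 = 0.98848.

0.9885c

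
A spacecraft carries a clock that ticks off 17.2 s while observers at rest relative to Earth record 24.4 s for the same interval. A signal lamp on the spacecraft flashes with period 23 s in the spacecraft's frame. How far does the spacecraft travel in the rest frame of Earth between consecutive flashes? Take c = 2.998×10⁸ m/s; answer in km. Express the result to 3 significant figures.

6.94×10^6 km

The time-dilation ratio gives γ = 24.4/17.2 = 1.4186.
β = √(1 − 1/γ²) = 0.70929. Lab-frame period = γτ = 1.4186×23 s = 32.628 s. Distance = βc × γτ = 0.70929 × 2.998×10⁸ m/s × 32.628 s = 6.9382×10^9 m = 6.94×10^6 km.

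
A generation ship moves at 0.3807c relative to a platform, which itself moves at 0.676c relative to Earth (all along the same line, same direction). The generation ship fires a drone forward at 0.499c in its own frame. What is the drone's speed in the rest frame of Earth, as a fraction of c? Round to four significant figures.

Apply u = (u'+v)/(1+u'v) twice. Drone in the platform frame: (0.499+0.3807)/(1+0.499·0.3807) = 0.8797/1.1899693 = 0.73926c.
That velocity, transformed to the rest frame of Earth: (0.73926+0.676)/(1+0.73926·0.676) = 1.41526/1.49973976 = 0.94367c.

0.9437c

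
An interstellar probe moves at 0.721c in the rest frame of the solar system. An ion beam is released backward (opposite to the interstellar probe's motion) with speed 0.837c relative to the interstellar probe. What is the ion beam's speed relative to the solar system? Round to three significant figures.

0.293c

Relativistic velocity addition: u = (u' + v)/(1 + u'v/c²), with u' = −0.837c and v = 0.721c.
Numerator: −0.837 + 0.721 = −0.116. Denominator: 1 + (−0.837)(0.721) = 0.396523.
u = −0.116/0.396523 = −0.29254, so the speed is 0.293c.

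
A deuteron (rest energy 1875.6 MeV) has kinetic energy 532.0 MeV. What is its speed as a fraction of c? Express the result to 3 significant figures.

γ = 1 + K/(mc²) = 1 + 532.0/1875.6 = 1.2836.
β = √(1 − 1/γ²) = √(1 − 0.606933) = √0.393067 = 0.627.

0.627c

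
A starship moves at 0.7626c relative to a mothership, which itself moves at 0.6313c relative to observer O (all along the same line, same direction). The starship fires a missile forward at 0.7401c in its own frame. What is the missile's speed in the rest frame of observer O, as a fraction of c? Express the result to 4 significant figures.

Apply u = (u'+v)/(1+u'v) twice. Missile in the mothership frame: (0.7401+0.7626)/(1+0.7401·0.7626) = 1.5027/1.56440026 = 0.96056c.
That velocity, transformed to the rest frame of observer O: (0.96056+0.6313)/(1+0.96056·0.6313) = 1.59186/1.606401528 = 0.99095c.

0.9909c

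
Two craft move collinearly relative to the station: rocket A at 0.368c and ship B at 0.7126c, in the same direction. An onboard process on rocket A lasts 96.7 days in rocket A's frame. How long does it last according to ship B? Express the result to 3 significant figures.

The velocity of rocket A relative to ship B is (0.368 − 0.7126)c / (1 − 0.368×0.7126) = −0.46709c; relative speed 0.46709c.
γ for this relative speed: γ = 1/√(1 − 0.218173) = 1.131.
Rocket A's interval is proper; time dilation gives Δt_B = γΔτ = 1.131 × 96.7 days = 109 days.

109 days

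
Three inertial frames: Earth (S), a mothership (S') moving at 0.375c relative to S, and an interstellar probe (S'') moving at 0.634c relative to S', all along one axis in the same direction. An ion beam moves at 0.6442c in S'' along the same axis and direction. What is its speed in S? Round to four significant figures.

Apply u = (u'+v)/(1+u'v) twice. Ion beam in the mothership frame: (0.6442+0.634)/(1+0.6442·0.634) = 1.2782/1.4084228 = 0.90754c.
That velocity, transformed to the rest frame of Earth: (0.90754+0.375)/(1+0.90754·0.375) = 1.28254/1.3403275 = 0.95689c.

0.9569c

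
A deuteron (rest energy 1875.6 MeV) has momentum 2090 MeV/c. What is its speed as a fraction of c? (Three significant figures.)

0.744c

pc/(mc²) = 2090/1875.6 = 1.1143 = βγ = β/√(1−β²).
So β² = x²/(1 + x²) with x = 1.1143: x² = 1.24166, β² = 1.24166/2.24166 = 0.553902, β = 0.744.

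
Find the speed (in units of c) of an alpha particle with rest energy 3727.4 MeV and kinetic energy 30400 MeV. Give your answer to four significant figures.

K = (γ−1)mc², so γ = 1 + 30400/3727.4 = 9.1558.
Then v/c = √(1 − γ⁻²) = √(1 − 0.0119291) = √0.9880709 = 0.9940.

0.9940c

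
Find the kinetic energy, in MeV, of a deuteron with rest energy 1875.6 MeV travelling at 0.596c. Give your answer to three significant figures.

β² = 0.355216, so γ = 1/√0.644784 = 1.24535.
Kinetic energy: K = (γ − 1)mc² = (1.24535 − 1) × 1875.6 MeV = 0.24535 × 1875.6 = 460 MeV.

460 MeV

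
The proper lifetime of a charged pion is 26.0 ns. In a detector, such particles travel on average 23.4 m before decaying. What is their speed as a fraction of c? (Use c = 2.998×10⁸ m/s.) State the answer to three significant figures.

0.949c

Let x = d/(cτ) = 23.40 m / (2.998×10⁸ m/s × 2.600×10^-8 s) = 3.002. Since d = βγcτ, x = βγ = β/√(1−β²).
Solving: β² = x²/(1+x²) = 9.012/10.012 = 0.90012, so β = 0.949.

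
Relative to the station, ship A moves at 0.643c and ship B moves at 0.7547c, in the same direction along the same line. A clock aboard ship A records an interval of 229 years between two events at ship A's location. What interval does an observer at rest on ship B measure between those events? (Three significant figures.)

Speed of ship A in ship B's frame: u = (v_A − v_B)/(1 − v_A v_B/c²) = (0.643 − 0.7547)/(1 − 0.643×0.7547) = −0.1117/0.5147279 = −0.21701; |u| = 0.21701c.
γ for this relative speed: γ = 1/√(1 − 0.0470933) = 1.0244.
The clock on ship A records proper time, so ship B measures Δt = γΔτ = 1.0244 × 229 = 235 years.

235 years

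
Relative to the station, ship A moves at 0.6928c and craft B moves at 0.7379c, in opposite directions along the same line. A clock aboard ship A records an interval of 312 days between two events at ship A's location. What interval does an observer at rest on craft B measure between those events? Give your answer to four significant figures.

968.8 days

Transform ship A's velocity into craft B's frame: (0.6928 + 0.7379)/(1 + 0.6928·0.7379) = 1.4307/1.51121712, so the relative speed is 0.94672c.
γ for this relative speed: γ = 1/√(1 − 0.896279) = 3.105.
The clock on ship A records proper time, so craft B measures Δt = γΔτ = 3.105 × 312 = 968.8 days.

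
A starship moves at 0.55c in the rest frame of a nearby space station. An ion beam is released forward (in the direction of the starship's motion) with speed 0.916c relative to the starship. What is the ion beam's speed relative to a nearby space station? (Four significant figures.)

0.9749c

Relativistic velocity addition: u = (u' + v)/(1 + u'v/c²), with u' = 0.916c and v = 0.55c.
Numerator: 0.916 + 0.55 = 1.466. Denominator: 1 + (0.916)(0.55) = 1.5038.
u = 1.466/1.5038 = 0.97486, so the speed is 0.9749c.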